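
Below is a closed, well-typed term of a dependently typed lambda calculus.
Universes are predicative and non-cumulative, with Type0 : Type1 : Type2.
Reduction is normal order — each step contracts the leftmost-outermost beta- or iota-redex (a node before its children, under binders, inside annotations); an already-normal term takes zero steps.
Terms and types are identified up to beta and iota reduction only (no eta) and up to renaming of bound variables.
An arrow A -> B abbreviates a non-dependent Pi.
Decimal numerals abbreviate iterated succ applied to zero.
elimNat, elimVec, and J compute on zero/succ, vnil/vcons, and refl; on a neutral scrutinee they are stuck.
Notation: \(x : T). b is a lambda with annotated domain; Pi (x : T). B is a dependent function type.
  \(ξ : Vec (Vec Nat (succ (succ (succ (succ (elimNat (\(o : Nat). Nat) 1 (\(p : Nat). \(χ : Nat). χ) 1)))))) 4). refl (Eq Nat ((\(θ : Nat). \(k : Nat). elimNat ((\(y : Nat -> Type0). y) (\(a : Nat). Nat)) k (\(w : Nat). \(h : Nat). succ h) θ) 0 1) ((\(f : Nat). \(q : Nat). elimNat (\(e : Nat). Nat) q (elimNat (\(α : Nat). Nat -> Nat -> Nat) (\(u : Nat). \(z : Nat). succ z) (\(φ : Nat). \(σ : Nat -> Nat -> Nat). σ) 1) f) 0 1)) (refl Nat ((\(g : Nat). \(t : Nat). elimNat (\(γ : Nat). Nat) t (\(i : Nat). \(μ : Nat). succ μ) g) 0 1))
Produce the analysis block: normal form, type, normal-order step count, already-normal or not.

normal form:
  \(ξ : Vec (Vec Nat 5) 4). refl (Eq Nat 1 1) (refl Nat 1)
the term's type:
  Vec (Vec Nat 5) 4 -> Eq (Eq Nat 1 1) (refl Nat 1) (refl Nat 1)
steps to reach normal form (normal order): 13
already normal: no
first contracted redex: an elimNat iota-redex


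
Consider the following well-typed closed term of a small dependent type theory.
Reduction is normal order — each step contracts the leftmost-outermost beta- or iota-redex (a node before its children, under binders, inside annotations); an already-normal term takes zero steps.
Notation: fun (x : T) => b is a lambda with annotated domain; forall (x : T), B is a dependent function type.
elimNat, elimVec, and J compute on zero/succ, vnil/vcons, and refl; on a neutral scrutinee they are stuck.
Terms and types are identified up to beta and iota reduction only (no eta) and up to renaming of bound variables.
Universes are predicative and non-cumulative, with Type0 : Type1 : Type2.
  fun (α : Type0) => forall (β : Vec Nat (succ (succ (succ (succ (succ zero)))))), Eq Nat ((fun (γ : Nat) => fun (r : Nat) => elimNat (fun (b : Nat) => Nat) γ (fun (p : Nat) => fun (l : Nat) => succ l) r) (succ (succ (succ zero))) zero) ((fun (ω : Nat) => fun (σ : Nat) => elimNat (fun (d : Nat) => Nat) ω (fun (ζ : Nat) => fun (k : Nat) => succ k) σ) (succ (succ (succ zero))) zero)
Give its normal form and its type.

resulting normal form:
  fun (α : Type0) => forall (β : Vec Nat (succ (succ (succ (succ (succ zero)))))), Eq Nat (succ (succ (succ zero))) (succ (succ (succ zero)))
inferred type:
  forall (α : Type0), Type0


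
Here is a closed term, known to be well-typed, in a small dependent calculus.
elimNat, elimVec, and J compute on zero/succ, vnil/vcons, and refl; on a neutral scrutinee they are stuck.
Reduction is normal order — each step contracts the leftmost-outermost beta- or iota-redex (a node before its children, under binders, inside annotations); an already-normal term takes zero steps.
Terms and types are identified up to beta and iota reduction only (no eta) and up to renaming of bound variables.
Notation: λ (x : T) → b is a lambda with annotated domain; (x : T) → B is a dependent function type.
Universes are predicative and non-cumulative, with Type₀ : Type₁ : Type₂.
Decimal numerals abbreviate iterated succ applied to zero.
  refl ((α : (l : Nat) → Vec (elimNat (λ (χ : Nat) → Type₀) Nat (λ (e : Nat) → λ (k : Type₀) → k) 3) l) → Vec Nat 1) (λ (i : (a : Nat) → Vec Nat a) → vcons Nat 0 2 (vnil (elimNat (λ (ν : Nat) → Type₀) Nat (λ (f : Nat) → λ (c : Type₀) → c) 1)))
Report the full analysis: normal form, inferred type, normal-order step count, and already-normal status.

normal form:
  refl ((α : (l : Nat) → Vec Nat l) → Vec Nat 1) (λ (χ : (e : Nat) → Vec Nat e) → vcons Nat 0 2 (vnil Nat))
type:
  Eq ((α : (l : Nat) → Vec Nat l) → Vec Nat 1) (λ (χ : (e : Nat) → Vec Nat e) → vcons Nat 0 2 (vnil Nat)) (λ (k : (i : Nat) → Vec Nat i) → vcons Nat 0 2 (vnil Nat))
reduction steps (normal order): 14
started in normal form: no
first redex: an elimNat iota-redex


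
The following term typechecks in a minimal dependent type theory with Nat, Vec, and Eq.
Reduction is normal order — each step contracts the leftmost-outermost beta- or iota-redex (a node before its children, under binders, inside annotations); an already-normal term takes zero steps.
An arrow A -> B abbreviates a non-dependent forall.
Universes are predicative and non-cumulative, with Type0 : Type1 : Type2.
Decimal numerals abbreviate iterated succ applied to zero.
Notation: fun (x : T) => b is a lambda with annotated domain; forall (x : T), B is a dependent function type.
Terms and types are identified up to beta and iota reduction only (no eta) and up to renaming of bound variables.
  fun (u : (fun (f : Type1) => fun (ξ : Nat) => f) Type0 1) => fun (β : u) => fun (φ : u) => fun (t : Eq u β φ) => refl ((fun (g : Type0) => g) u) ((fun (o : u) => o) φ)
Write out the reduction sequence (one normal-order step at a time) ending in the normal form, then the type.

normal-order reduction:
  fun (u : (fun (f : Type1) => fun (ξ : Nat) => f) Type0 1) => fun (β : u) => fun (φ : u) => fun (t : Eq u β φ) => refl ((fun (g : Type0) => g) u) ((fun (o : u) => o) φ)
  ~> fun (u : (fun (f : Nat) => Type0) 1) => fun (ξ : u) => fun (β : u) => fun (φ : Eq u ξ β) => refl ((fun (t : Type0) => t) u) ((fun (g : u) => g) β)
  ~> fun (u : Type0) => fun (f : u) => fun (ξ : u) => fun (β : Eq u f ξ) => refl ((fun (φ : Type0) => φ) u) ((fun (t : u) => t) ξ)
  ~> fun (u : Type0) => fun (f : u) => fun (ξ : u) => fun (β : Eq u f ξ) => refl u ((fun (φ : u) => φ) ξ)
  ~> fun (u : Type0) => fun (f : u) => fun (ξ : u) => fun (β : Eq u f ξ) => refl u ξ
the term's type:
  forall (u : Type0), forall (f : u), forall (ξ : u), Eq u f ξ -> Eq u ξ ξ


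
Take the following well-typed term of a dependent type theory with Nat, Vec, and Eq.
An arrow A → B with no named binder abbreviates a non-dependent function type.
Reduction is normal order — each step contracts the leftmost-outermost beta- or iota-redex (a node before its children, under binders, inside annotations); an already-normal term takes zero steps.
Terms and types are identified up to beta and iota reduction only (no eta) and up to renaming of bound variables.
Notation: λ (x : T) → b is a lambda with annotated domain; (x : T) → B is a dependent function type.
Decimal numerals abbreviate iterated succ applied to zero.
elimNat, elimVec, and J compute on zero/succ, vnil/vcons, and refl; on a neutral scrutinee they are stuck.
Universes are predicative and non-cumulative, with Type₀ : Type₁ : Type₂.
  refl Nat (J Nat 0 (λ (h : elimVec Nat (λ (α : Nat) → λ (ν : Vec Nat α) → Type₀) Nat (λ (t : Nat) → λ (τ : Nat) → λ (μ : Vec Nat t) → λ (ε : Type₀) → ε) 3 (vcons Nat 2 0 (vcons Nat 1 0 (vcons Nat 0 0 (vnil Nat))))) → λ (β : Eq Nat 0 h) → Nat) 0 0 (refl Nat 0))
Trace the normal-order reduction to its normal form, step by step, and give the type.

normal-order reduction sequence:
  refl Nat (J Nat 0 (λ (h : elimVec Nat (λ (α : Nat) → λ (ν : Vec Nat α) → Type₀) Nat (λ (t : Nat) → λ (τ : Nat) → λ (μ : Vec Nat t) → λ (ε : Type₀) → ε) 3 (vcons Nat 2 0 (vcons Nat 1 0 (vcons Nat 0 0 (vnil Nat))))) → λ (β : Eq Nat 0 h) → Nat) 0 0 (refl Nat 0))
  ~> refl Nat 0
inferred type:
  Eq Nat 0 0


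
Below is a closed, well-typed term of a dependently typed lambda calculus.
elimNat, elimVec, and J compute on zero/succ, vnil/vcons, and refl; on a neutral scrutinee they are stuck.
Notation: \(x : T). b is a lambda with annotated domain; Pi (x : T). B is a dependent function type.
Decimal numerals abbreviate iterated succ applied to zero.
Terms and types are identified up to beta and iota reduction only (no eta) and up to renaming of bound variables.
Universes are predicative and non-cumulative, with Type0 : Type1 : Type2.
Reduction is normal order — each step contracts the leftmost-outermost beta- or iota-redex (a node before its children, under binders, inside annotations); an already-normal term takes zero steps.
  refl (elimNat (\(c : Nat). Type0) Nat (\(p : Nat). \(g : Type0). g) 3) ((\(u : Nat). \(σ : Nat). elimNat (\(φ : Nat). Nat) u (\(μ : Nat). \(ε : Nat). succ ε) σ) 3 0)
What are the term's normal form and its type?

normal form:
  refl Nat 3
the term's type:
  Eq Nat 3 3
observation: normalization takes exactly 13 steps under the normal-order strategy.


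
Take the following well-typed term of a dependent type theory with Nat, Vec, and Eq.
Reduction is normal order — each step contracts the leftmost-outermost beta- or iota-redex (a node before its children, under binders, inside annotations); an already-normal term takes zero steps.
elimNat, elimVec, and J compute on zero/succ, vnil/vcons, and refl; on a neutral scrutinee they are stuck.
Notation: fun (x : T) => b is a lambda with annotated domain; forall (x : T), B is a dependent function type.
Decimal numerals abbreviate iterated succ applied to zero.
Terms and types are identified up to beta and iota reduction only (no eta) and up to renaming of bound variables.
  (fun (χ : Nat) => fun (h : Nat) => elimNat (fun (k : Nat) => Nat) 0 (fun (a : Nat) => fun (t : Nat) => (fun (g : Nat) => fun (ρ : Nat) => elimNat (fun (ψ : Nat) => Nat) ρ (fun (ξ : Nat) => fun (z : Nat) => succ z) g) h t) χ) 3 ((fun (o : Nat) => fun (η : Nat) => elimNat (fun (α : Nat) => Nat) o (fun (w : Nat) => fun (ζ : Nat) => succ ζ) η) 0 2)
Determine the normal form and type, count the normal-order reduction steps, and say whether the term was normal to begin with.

reduced normal form:
  6
inferred type:
  Nat
normal-order step count: 66
term was already normal: no
first contracted redex: a beta-redex


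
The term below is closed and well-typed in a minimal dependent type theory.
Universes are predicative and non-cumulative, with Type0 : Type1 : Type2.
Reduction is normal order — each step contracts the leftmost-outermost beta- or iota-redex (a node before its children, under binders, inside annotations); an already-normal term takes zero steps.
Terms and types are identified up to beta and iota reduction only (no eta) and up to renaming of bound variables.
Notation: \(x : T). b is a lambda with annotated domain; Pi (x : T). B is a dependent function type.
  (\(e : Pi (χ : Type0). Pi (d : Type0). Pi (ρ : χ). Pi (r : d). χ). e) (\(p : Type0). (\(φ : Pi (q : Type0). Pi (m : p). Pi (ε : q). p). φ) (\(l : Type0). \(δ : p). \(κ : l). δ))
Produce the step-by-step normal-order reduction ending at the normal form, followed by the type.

normal-order reduction sequence:
  (\(e : Pi (χ : Type0). Pi (d : Type0). Pi (ρ : χ). Pi (r : d). χ). e) (\(p : Type0). (\(φ : Pi (q : Type0). Pi (m : p). Pi (ε : q). p). φ) (\(l : Type0). \(δ : p). \(κ : l). δ))
  ~> \(e : Type0). (\(χ : Pi (d : Type0). Pi (ρ : e). Pi (r : d). e). χ) (\(p : Type0). \(φ : e). \(q : p). φ)
  ~> \(e : Type0). \(χ : Type0). \(d : e). \(ρ : χ). d
type:
  Pi (e : Type0). Pi (χ : Type0). Pi (d : e). Pi (ρ : χ). e


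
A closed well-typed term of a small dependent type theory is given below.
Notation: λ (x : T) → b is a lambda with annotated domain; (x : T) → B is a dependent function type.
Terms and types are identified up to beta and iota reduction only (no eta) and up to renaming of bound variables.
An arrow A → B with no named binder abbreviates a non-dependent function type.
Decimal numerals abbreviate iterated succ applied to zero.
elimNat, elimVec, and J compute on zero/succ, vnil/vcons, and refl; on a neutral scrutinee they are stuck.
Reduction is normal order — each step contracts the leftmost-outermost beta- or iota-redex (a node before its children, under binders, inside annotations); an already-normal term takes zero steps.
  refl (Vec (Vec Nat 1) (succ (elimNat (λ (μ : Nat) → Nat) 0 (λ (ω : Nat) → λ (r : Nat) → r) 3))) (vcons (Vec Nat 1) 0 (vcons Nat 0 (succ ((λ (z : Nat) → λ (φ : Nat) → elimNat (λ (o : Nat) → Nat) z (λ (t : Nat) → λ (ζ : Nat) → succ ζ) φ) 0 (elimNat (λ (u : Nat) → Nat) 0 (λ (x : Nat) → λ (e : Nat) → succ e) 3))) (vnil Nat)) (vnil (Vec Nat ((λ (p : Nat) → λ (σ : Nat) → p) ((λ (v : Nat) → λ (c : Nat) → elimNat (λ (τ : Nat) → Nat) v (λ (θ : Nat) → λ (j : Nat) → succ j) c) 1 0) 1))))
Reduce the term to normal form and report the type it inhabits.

normal form:
  refl (Vec (Vec Nat 1) 1) (vcons (Vec Nat 1) 0 (vcons Nat 0 4 (vnil Nat)) (vnil (Vec Nat 1)))
inferred type:
  Eq (Vec (Vec Nat 1) 1) (vcons (Vec Nat 1) 0 (vcons Nat 0 4 (vnil Nat)) (vnil (Vec Nat 1))) (vcons (Vec Nat 1) 0 (vcons Nat 0 4 (vnil Nat)) (vnil (Vec Nat 1)))


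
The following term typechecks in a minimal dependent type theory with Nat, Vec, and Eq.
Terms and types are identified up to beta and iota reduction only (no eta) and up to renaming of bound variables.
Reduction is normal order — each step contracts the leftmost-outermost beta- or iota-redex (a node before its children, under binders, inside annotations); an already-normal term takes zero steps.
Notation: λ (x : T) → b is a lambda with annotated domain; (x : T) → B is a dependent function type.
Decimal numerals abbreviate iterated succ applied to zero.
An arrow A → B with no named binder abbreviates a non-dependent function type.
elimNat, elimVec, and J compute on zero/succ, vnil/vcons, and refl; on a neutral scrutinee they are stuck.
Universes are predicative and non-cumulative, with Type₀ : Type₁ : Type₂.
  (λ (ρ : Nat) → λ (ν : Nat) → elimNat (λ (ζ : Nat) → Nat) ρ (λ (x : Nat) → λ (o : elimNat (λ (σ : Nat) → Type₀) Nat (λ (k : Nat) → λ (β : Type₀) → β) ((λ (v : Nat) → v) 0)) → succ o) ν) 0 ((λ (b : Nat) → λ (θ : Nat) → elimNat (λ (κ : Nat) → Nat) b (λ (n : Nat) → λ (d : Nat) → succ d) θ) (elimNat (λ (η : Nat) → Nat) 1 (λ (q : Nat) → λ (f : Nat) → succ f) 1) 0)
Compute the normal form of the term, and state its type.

resulting normal form:
  2
type:
  Nat


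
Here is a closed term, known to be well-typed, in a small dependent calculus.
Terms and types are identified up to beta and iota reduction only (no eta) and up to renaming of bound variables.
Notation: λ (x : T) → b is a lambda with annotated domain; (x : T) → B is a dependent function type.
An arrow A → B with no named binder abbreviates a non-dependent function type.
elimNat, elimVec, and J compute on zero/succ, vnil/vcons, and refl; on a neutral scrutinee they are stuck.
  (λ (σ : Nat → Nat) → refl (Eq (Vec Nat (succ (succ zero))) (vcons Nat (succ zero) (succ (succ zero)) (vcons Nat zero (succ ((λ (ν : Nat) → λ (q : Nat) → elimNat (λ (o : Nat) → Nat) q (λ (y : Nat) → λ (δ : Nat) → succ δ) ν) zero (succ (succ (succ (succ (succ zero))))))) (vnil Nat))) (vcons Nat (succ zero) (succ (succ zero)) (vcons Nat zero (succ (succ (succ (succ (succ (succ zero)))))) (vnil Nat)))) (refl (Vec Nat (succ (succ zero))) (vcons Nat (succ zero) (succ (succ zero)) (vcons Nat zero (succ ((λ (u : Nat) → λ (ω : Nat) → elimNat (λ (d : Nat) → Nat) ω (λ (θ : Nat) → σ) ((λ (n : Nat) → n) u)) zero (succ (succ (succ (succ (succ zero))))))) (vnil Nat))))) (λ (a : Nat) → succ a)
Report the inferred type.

type:
  Eq (Eq (Vec Nat (succ (succ zero))) (vcons Nat (succ zero) (succ (succ zero)) (vcons Nat zero (succ (succ (succ (succ (succ (succ zero)))))) (vnil Nat))) (vcons Nat (succ zero) (succ (succ zero)) (vcons Nat zero (succ (succ (succ (succ (succ (succ zero)))))) (vnil Nat)))) (refl (Vec Nat (succ (succ zero))) (vcons Nat (succ zero) (succ (succ zero)) (vcons Nat zero (succ (succ (succ (succ (succ (succ zero)))))) (vnil Nat)))) (refl (Vec Nat (succ (succ zero))) (vcons Nat (succ zero) (succ (succ zero)) (vcons Nat zero (succ (succ (succ (succ (succ (succ zero)))))) (vnil Nat))))


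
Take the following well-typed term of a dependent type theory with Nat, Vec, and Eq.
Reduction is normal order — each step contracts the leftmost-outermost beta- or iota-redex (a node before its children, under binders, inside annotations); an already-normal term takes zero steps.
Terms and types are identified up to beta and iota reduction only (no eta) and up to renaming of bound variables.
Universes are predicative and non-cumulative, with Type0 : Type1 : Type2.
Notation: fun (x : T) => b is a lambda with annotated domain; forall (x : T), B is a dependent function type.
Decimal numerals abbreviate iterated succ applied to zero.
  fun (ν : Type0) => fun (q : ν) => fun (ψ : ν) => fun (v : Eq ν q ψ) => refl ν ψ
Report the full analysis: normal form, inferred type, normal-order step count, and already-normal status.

reduced normal form:
  fun (ν : Type0) => fun (q : ν) => fun (ψ : ν) => fun (v : Eq ν q ψ) => refl ν ψ
the term's type:
  forall (ν : Type0), forall (q : ν), forall (ψ : ν), forall (v : Eq ν q ψ), Eq ν ψ ψ
normal-order step count: 0
started in normal form: yes


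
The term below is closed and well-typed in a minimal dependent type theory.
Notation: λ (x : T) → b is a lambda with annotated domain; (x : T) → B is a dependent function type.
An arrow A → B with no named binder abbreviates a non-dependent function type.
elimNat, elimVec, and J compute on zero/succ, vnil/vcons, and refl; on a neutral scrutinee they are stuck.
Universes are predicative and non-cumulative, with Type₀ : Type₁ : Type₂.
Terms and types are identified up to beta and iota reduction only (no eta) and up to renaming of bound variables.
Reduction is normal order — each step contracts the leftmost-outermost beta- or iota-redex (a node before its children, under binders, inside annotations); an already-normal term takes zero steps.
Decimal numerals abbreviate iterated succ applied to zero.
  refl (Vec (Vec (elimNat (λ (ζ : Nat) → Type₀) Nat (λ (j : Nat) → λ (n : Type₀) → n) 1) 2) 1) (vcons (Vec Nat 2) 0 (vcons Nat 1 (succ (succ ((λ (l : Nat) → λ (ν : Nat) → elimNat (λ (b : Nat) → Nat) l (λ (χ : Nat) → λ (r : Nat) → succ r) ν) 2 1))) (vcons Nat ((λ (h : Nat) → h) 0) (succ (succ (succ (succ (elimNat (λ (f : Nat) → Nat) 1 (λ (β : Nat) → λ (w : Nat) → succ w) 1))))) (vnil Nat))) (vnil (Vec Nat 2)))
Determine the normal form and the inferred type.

resulting normal form:
  refl (Vec (Vec Nat 2) 1) (vcons (Vec Nat 2) 0 (vcons Nat 1 5 (vcons Nat 0 6 (vnil Nat))) (vnil (Vec Nat 2)))
inferred type:
  Eq (Vec (Vec Nat 2) 1) (vcons (Vec Nat 2) 0 (vcons Nat 1 5 (vcons Nat 0 6 (vnil Nat))) (vnil (Vec Nat 2))) (vcons (Vec Nat 2) 0 (vcons Nat 1 5 (vcons Nat 0 6 (vnil Nat))) (vnil (Vec Nat 2)))


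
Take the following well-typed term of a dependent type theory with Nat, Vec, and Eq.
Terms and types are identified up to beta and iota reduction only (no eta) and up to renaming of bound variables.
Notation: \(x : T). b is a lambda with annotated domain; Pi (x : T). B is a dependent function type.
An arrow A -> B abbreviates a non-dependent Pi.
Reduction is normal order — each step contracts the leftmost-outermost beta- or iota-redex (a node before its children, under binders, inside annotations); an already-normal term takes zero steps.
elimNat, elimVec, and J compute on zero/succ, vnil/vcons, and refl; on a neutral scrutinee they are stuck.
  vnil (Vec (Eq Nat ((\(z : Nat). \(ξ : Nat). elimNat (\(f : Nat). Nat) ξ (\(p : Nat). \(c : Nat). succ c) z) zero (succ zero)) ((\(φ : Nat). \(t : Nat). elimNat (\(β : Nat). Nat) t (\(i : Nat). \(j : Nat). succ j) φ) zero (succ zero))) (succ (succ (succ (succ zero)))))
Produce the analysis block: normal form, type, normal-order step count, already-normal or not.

normal form:
  vnil (Vec (Eq Nat (succ zero) (succ zero)) (succ (succ (succ (succ zero)))))
the term's type:
  Vec (Vec (Eq Nat (succ zero) (succ zero)) (succ (succ (succ (succ zero))))) zero
normal-order step count: 6
already normal: no
first redex: a beta-redex


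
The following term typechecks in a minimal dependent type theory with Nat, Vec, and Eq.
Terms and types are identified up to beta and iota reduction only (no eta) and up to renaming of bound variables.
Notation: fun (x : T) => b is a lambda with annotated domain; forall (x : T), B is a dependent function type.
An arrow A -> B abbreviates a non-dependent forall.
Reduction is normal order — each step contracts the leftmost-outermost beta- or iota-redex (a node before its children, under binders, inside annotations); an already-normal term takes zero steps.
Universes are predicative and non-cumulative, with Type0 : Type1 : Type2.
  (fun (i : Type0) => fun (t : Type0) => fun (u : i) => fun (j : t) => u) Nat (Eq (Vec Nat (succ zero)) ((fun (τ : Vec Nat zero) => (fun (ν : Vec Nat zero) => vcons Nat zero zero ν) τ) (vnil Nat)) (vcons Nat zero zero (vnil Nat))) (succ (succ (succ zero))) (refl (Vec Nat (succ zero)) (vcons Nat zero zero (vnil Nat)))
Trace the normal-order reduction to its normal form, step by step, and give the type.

normal-order reduction sequence:
  (fun (i : Type0) => fun (t : Type0) => fun (u : i) => fun (j : t) => u) Nat (Eq (Vec Nat (succ zero)) ((fun (τ : Vec Nat zero) => (fun (ν : Vec Nat zero) => vcons Nat zero zero ν) τ) (vnil Nat)) (vcons Nat zero zero (vnil Nat))) (succ (succ (succ zero))) (refl (Vec Nat (succ zero)) (vcons Nat zero zero (vnil Nat)))
  ~> (fun (i : Type0) => fun (t : Nat) => fun (u : i) => t) (Eq (Vec Nat (succ zero)) ((fun (j : Vec Nat zero) => (fun (τ : Vec Nat zero) => vcons Nat zero zero τ) j) (vnil Nat)) (vcons Nat zero zero (vnil Nat))) (succ (succ (succ zero))) (refl (Vec Nat (succ zero)) (vcons Nat zero zero (vnil Nat)))
  ~> (fun (i : Nat) => fun (t : Eq (Vec Nat (succ zero)) ((fun (u : Vec Nat zero) => (fun (j : Vec Nat zero) => vcons Nat zero zero j) u) (vnil Nat)) (vcons Nat zero zero (vnil Nat))) => i) (succ (succ (succ zero))) (refl (Vec Nat (succ zero)) (vcons Nat zero zero (vnil Nat)))
  ~> (fun (i : Eq (Vec Nat (succ zero)) ((fun (t : Vec Nat zero) => (fun (u : Vec Nat zero) => vcons Nat zero zero u) t) (vnil Nat)) (vcons Nat zero zero (vnil Nat))) => succ (succ (succ zero))) (refl (Vec Nat (succ zero)) (vcons Nat zero zero (vnil Nat)))
  ~> succ (succ (succ zero))
inferred type:
  Nat


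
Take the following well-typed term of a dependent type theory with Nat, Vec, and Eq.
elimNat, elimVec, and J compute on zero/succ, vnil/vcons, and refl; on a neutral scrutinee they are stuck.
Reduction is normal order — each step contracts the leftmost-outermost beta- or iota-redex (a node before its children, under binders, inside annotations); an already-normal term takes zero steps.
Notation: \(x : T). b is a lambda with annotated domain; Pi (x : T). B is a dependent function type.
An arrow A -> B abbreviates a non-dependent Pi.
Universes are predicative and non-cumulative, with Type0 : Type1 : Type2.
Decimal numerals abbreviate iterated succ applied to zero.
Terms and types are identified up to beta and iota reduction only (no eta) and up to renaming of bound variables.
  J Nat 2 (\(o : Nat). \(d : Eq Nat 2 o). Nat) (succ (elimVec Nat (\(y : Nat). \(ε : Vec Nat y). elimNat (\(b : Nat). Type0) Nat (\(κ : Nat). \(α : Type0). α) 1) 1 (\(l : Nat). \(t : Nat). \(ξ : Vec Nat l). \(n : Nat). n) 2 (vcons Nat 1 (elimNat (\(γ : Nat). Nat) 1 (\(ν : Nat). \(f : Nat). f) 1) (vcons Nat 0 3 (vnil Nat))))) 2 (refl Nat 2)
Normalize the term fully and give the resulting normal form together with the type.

reduced normal form:
  2
type:
  Nat
observation: the leftmost-outermost redex is a J iota-redex, and normalization takes 12 steps.


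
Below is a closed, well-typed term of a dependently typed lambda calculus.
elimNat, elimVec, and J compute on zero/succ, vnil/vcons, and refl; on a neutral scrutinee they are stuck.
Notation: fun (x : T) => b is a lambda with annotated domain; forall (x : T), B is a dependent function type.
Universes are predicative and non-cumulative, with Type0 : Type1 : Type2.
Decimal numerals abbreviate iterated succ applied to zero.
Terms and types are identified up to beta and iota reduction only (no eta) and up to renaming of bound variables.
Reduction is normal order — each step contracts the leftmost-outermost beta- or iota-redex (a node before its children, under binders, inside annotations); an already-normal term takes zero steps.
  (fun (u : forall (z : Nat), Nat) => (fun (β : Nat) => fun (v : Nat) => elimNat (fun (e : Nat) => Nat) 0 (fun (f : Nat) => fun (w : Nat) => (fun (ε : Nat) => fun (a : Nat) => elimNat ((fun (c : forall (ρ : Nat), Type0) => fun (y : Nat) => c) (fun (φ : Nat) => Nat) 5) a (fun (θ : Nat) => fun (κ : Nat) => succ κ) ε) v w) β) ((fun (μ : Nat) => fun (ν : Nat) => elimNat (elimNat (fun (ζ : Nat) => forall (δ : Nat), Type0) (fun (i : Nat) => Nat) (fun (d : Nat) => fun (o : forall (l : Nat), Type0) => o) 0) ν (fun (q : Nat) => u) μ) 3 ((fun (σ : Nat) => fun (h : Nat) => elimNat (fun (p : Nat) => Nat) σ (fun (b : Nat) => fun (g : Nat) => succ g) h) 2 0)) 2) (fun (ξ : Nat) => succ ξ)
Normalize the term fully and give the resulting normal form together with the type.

reduced normal form:
  10
the term's type:
  Nat


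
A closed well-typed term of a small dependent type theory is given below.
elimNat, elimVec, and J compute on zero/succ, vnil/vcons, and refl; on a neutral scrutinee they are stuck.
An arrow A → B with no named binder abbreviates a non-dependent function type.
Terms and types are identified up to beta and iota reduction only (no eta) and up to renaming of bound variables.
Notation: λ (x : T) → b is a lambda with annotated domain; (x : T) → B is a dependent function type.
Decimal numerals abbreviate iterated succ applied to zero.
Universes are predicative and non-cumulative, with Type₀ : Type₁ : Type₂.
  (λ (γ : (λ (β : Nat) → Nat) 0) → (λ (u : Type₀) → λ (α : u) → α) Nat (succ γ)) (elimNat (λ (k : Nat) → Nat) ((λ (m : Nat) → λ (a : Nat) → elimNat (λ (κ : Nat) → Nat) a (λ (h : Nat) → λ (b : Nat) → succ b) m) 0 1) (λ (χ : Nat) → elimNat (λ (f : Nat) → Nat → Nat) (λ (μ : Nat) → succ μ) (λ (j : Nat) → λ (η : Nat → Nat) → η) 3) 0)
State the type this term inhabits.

the term's type:
  Nat


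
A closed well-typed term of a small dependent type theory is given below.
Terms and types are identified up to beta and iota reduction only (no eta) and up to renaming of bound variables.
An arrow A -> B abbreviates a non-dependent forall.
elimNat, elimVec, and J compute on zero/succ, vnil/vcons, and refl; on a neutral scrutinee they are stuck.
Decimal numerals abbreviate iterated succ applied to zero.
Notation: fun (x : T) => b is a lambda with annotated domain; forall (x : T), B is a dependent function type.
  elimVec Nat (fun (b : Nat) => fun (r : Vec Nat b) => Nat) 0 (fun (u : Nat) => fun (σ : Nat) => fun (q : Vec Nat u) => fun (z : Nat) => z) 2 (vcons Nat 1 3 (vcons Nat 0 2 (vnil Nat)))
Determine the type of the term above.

the term's type:
  Nat


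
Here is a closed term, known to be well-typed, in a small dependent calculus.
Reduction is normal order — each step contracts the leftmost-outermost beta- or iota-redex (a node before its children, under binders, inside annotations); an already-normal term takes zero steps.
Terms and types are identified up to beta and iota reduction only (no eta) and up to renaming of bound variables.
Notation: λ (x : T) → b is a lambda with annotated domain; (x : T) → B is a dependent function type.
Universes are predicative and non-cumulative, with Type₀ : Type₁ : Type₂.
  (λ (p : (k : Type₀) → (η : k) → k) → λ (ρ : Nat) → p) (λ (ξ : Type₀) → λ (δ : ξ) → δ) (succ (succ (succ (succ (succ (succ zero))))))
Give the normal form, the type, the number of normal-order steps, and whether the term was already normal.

reduced normal form:
  λ (p : Type₀) → λ (k : p) → k
the term's type:
  (p : Type₀) → (k : p) → p
reduction steps (normal order): 2
term was already normal: no
first redex: a beta-redex


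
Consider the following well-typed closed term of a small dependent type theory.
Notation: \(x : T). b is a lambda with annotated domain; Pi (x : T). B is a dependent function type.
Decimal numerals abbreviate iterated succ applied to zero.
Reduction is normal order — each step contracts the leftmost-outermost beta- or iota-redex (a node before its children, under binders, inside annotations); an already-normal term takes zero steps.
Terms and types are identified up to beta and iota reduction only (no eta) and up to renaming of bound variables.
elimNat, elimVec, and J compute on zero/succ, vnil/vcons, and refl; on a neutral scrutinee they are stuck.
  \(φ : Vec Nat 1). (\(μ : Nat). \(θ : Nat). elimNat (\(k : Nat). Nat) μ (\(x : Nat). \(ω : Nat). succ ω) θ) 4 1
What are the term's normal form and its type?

normal form:
  \(φ : Vec Nat 1). 5
the term's type:
  Pi (φ : Vec Nat 1). Nat


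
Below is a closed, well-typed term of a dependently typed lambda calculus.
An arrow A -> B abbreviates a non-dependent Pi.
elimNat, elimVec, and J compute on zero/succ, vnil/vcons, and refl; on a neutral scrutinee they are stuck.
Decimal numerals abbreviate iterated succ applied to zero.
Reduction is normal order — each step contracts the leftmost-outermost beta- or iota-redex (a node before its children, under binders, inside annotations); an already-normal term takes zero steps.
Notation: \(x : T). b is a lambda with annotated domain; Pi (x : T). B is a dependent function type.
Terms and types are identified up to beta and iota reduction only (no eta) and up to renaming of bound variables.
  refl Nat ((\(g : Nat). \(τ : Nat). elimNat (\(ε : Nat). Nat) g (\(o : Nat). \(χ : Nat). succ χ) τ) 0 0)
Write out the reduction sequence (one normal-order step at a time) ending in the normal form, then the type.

reduction (normal order):
  refl Nat ((\(g : Nat). \(τ : Nat). elimNat (\(ε : Nat). Nat) g (\(o : Nat). \(χ : Nat). succ χ) τ) 0 0)
  ~> refl Nat ((\(g : Nat). elimNat (\(τ : Nat). Nat) 0 (\(ε : Nat). \(o : Nat). succ o) g) 0)
  ~> refl Nat (elimNat (\(g : Nat). Nat) 0 (\(τ : Nat). \(ε : Nat). succ ε) 0)
  ~> refl Nat 0
inferred type:
  Eq Nat 0 0


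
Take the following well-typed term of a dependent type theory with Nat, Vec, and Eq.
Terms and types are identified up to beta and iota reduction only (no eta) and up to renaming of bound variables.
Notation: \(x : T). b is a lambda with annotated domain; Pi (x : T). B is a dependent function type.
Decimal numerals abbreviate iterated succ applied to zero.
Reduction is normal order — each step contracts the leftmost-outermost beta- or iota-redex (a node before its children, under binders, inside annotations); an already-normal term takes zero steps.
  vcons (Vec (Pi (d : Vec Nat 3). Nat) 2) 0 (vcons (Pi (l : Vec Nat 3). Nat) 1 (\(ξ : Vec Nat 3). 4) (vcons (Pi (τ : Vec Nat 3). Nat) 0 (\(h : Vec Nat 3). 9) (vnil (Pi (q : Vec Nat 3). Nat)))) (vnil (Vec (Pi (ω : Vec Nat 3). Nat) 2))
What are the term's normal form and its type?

reduced normal form:
  vcons (Vec (Pi (d : Vec Nat 3). Nat) 2) 0 (vcons (Pi (l : Vec Nat 3). Nat) 1 (\(ξ : Vec Nat 3). 4) (vcons (Pi (τ : Vec Nat 3). Nat) 0 (\(h : Vec Nat 3). 9) (vnil (Pi (q : Vec Nat 3). Nat)))) (vnil (Vec (Pi (ω : Vec Nat 3). Nat) 2))
inferred type:
  Vec (Vec (Pi (d : Vec Nat 3). Nat) 2) 1
observation: the term is already in normal form.


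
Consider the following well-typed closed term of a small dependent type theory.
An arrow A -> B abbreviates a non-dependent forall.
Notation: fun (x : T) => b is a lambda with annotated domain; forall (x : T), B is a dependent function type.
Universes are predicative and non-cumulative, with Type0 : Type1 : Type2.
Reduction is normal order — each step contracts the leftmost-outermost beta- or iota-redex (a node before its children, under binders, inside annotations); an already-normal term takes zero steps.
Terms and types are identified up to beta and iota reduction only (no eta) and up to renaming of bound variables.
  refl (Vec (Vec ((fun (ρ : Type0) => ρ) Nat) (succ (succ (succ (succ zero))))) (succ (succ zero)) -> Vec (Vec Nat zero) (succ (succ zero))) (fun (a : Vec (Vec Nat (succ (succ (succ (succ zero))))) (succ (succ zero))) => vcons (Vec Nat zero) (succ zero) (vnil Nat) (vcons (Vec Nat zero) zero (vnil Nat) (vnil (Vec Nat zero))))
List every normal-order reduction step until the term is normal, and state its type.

normal-order reduction sequence:
  refl (Vec (Vec ((fun (ρ : Type0) => ρ) Nat) (succ (succ (succ (succ zero))))) (succ (succ zero)) -> Vec (Vec Nat zero) (succ (succ zero))) (fun (a : Vec (Vec Nat (succ (succ (succ (succ zero))))) (succ (succ zero))) => vcons (Vec Nat zero) (succ zero) (vnil Nat) (vcons (Vec Nat zero) zero (vnil Nat) (vnil (Vec Nat zero))))
  ~> refl (Vec (Vec Nat (succ (succ (succ (succ zero))))) (succ (succ zero)) -> Vec (Vec Nat zero) (succ (succ zero))) (fun (ρ : Vec (Vec Nat (succ (succ (succ (succ zero))))) (succ (succ zero))) => vcons (Vec Nat zero) (succ zero) (vnil Nat) (vcons (Vec Nat zero) zero (vnil Nat) (vnil (Vec Nat zero))))
the term's type:
  Eq (Vec (Vec Nat (succ (succ (succ (succ zero))))) (succ (succ zero)) -> Vec (Vec Nat zero) (succ (succ zero))) (fun (ρ : Vec (Vec Nat (succ (succ (succ (succ zero))))) (succ (succ zero))) => vcons (Vec Nat zero) (succ zero) (vnil Nat) (vcons (Vec Nat zero) zero (vnil Nat) (vnil (Vec Nat zero)))) (fun (a : Vec (Vec Nat (succ (succ (succ (succ zero))))) (succ (succ zero))) => vcons (Vec Nat zero) (succ zero) (vnil Nat) (vcons (Vec Nat zero) zero (vnil Nat) (vnil (Vec Nat zero))))


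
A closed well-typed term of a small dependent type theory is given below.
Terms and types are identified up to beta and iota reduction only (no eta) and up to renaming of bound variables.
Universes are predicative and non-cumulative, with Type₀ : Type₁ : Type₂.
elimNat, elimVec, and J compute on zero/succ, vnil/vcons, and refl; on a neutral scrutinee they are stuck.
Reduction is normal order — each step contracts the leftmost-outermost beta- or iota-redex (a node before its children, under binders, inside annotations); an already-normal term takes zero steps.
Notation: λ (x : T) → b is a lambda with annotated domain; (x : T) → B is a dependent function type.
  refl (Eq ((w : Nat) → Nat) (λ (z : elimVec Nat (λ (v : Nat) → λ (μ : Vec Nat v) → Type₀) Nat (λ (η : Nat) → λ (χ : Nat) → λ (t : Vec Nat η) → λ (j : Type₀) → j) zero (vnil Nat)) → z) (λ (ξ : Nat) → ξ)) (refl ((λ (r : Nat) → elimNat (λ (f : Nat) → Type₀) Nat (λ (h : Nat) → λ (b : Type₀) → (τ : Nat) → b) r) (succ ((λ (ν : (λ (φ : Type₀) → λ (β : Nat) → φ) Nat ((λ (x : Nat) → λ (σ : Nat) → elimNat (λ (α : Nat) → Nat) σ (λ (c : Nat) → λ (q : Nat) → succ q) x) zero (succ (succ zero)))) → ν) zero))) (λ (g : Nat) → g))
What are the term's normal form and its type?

reduced normal form:
  refl (Eq ((w : Nat) → Nat) (λ (z : Nat) → z) (λ (v : Nat) → v)) (refl ((μ : Nat) → Nat) (λ (η : Nat) → η))
inferred type:
  Eq (Eq ((w : Nat) → Nat) (λ (z : Nat) → z) (λ (v : Nat) → v)) (refl ((μ : Nat) → Nat) (λ (η : Nat) → η)) (refl ((χ : Nat) → Nat) (λ (t : Nat) → t))


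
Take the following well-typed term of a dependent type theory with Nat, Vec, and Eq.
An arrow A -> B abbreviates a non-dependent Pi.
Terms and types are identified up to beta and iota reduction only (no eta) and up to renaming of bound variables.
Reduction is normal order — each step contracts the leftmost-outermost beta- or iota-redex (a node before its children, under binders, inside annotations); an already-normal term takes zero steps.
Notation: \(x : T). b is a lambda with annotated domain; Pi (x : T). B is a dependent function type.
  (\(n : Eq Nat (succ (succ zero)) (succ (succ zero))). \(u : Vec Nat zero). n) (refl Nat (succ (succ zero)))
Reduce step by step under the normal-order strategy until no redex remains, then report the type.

normal-order reduction:
  (\(n : Eq Nat (succ (succ zero)) (succ (succ zero))). \(u : Vec Nat zero). n) (refl Nat (succ (succ zero)))
  ~> \(n : Vec Nat zero). refl Nat (succ (succ zero))
the term's type:
  Vec Nat zero -> Eq Nat (succ (succ zero)) (succ (succ zero))


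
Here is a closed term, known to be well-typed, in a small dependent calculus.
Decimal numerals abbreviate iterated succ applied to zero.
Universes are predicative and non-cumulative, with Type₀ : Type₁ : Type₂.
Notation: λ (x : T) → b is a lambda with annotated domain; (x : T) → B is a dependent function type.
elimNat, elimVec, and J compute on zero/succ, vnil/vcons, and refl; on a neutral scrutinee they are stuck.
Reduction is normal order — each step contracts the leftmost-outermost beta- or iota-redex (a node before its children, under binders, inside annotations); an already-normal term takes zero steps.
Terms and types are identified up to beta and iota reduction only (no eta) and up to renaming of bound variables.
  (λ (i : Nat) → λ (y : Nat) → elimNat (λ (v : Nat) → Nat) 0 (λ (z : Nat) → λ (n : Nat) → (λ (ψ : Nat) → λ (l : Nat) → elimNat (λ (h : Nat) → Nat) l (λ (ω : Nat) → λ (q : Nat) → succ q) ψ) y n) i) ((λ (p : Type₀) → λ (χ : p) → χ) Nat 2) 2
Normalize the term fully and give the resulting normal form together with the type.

resulting normal form:
  4
type:
  Nat


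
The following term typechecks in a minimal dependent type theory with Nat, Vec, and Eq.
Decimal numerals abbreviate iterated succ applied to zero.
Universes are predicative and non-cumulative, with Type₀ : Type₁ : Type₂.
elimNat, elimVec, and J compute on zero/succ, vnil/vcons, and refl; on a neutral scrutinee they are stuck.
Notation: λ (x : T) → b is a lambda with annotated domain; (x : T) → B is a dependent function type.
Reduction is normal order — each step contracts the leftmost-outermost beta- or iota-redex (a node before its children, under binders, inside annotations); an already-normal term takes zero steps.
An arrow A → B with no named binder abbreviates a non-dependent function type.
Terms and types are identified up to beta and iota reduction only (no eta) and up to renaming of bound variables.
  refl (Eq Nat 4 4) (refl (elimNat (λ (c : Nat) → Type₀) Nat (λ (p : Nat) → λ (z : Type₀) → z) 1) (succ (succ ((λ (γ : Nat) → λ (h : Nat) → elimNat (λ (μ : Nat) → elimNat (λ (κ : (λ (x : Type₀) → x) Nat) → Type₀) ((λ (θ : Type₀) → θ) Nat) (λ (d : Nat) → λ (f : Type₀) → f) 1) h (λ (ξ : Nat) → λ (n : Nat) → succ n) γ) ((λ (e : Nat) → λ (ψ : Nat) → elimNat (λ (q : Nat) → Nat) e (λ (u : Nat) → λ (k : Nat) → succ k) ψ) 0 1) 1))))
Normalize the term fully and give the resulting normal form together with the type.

reduced normal form:
  refl (Eq Nat 4 4) (refl Nat 4)
type:
  Eq (Eq Nat 4 4) (refl Nat 4) (refl Nat 4)


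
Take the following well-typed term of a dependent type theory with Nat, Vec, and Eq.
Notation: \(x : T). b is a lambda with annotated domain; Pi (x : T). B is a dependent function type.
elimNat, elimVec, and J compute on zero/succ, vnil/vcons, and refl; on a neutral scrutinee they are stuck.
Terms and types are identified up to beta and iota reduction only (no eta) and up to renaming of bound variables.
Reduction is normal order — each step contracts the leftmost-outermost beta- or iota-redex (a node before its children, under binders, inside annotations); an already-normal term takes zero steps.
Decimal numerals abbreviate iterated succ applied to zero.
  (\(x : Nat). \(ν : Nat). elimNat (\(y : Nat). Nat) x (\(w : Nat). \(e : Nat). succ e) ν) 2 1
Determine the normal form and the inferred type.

normal form:
  3
inferred type:
  Nat
observation: the first redex contracted is a beta-redex; the normal form is reached in 6 normal-order steps.
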